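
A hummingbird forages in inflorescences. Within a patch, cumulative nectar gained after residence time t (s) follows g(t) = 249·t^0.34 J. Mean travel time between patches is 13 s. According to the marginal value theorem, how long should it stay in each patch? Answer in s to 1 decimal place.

Optimal t* satisfies g'(t*) = g(t*)/(T + t*).
g'(t) = 0.34·249·t^-0.66. Setting 0.34·249·t^-0.66 = 249·t^0.34/(13+t) gives 0.34(13+t) = t, so 0.66·t = 0.34×13.
t* = 0.34×13/0.66 = 6.697 s.

6.7 s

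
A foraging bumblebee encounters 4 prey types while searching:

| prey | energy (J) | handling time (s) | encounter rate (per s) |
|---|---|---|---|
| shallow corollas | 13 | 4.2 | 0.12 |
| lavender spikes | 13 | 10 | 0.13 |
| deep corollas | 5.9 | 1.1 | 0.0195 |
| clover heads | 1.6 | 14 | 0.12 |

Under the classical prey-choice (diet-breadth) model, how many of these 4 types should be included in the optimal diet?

3

Profitabilities (E/h, J/s): deep corollas 5.36, shallow corollas 3.1, lavender spikes 1.3, clover heads 0.114. Add prey in this order while the next type's profitability exceeds the intake rate on those already taken.
Rate on top 1: 0.1126. shallow corollas: 3.1 > 0.1126 → include.
Rate on top 2: 1.098. lavender spikes: 1.3 > 1.098 → include.
Rate on top 3: 1.191. clover heads: 0.114 < 1.191 → exclude; stop.
Optimal diet: deep corollas, shallow corollas, lavender spikes — 3 of 4 types.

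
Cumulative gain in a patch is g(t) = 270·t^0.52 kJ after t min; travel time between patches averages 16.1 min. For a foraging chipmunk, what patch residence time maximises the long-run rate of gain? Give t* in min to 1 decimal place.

By the marginal value theorem, leave when the instantaneous gain rate g'(t) equals the habitat-wide average g(t)/(T + t).
g'(t) = 0.52·270·t^-0.48. Setting 0.52·270·t^-0.48 = 270·t^0.52/(16.1+t) gives 0.52(16.1+t) = t, so 0.48·t = 0.52×16.1.
t* = 0.52×16.1/0.48 = 17.44 min.

17.4 min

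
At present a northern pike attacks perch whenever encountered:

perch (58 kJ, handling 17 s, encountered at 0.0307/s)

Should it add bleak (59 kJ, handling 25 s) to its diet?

On perch alone, R = ΣλE/(1+Σλh) = 1.781/1.522 = 1.17 kJ/s.
bleak: E/h = 59/25 = 2.36 kJ/s.
2.36 > 1.17, so adding bleak raises the average — include it.

Yes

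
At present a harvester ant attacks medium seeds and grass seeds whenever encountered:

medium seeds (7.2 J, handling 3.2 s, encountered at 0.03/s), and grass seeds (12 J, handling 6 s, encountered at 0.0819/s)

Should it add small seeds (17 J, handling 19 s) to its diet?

Yes

On medium seeds and grass seeds alone, R = ΣλE/(1+Σλh) = 1.199/1.587 = 0.7552 J/s.
small seeds: E/h = 17/19 = 0.8947 J/s.
0.8947 > 0.7552, so adding small seeds raises the average — include it.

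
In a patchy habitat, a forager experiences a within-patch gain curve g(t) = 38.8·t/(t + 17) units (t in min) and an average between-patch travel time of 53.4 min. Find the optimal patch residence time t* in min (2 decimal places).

30.13 min

Optimal t* satisfies g'(t*) = g(t*)/(T + t*).
g'(t) = 38.8·17/(t + 17)². Setting 38.8·17/(t+17)² = 38.8t/[(t+17)(53.4+t)] gives 17(53.4+t) = t(t+17), so t² = 17×53.4 = 907.8.
t* = √907.8 = 30.13 min.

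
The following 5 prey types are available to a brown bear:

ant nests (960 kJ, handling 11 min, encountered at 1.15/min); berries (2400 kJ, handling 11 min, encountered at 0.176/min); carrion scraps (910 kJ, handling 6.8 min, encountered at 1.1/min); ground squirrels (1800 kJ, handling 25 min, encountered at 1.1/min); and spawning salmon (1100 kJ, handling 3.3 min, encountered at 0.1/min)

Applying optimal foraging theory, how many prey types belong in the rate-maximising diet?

2

Rank by E/h (kJ/min): spawning salmon 333, berries 218, carrion scraps 134, ant nests 87.3, ground squirrels 72. Include each in turn until the next type's E/h falls below the running intake rate.
Rate on top 1: 82.71. berries: 218 > 82.71 → include.
Rate on top 2: 163. carrion scraps: 134 < 163 → exclude; stop.
Optimal diet: spawning salmon, berries — 2 of 5 types.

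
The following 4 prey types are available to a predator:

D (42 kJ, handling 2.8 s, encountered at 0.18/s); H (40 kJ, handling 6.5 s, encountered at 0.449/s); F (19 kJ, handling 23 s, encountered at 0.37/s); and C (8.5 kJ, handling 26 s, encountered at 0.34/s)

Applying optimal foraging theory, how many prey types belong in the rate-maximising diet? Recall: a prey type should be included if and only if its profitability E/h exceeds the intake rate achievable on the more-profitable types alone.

Rank by E/h (kJ/s): D 15, H 6.15, F 0.826, C 0.327. Include each in turn until the next type's E/h falls below the running intake rate.
Rate on top 1: 5.027. H: 6.15 > 5.027 → include.
Rate on top 2: 5.77. F: 0.826 < 5.77 → exclude; stop.
Optimal diet: D, H — 2 of 4 types.

2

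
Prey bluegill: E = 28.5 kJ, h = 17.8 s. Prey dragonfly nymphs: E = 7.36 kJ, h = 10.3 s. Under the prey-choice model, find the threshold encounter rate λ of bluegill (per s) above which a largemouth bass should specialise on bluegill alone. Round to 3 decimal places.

Drop dragonfly nymphs once their profitability E₂/h₂ falls below the rate achievable on bluegill alone: E₂/h₂ = λE₁/(1 + λh₁).
Solve for λ: λE₁h₂ = E₂(1 + λh₁) → λ(E₁h₂ − E₂h₁) = E₂ → λ = E₂/(E₁h₂ − E₂h₁).
λ = 7.36/(28.5×10.3 − 7.36×17.8) = 7.36/162.5 = 0.04528 per s.

0.045 per s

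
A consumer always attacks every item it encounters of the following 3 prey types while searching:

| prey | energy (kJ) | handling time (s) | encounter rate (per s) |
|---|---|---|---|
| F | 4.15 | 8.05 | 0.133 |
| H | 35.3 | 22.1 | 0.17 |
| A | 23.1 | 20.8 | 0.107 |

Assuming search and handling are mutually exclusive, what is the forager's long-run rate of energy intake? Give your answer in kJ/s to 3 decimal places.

R = Σλ_iE_i / (1 + Σλ_ih_i)
Numerator: 0.133×4.15 + 0.17×35.3 + 0.107×23.1 = 9.025
Denominator: 1 + 0.133×8.05 + 0.17×22.1 + 0.107×20.8 = 8.053
R = 9.025/8.053 = 1.121 kJ/s

1.121 kJ/s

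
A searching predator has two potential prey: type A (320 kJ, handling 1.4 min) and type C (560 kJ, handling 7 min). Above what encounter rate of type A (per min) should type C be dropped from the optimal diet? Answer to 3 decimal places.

At the threshold, the rate on type A alone equals the profitability of type C: λ·320/(1 + λ·1.4) = 560/7 = 80.
Rearranging, λ(320 − 80×1.4) = 80, so λ = 80/208 = 0.3846 per min.

0.385 per min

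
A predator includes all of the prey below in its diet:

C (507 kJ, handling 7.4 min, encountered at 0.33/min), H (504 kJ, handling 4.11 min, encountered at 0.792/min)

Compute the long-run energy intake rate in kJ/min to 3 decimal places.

84.585 kJ/min

Energy encountered per unit search time: 0.33×507 + 0.792×504 = 566.5 kJ/min.
Handling time per unit search time: 0.33×7.4 + 0.792×4.11 = 5.697.
Rate = 566.5/(1 + 5.697) = 84.59 kJ/min.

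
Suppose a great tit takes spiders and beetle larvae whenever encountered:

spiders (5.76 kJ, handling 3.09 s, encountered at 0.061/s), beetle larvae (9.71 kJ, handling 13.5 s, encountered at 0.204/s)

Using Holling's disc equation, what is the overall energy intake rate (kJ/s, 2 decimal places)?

0.59 kJ/s

Energy encountered per unit search time: 0.061×5.76 + 0.204×9.71 = 2.332 kJ/s.
Handling time per unit search time: 0.061×3.09 + 0.204×13.5 = 2.942.
Rate = 2.332/(1 + 2.942) = 0.5916 kJ/s.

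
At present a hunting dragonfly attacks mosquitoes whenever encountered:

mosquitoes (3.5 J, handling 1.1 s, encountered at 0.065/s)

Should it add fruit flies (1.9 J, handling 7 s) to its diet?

Intake rate on the current diet: R = (0.065×3.5) / (1 + 0.065×1.1) = 0.2275/1.071 = 0.2123 J/s.
fruit flies: E/h = 1.9/7 = 0.2714 J/s.
0.2714 > 0.2123, so adding fruit flies raises the average — include it.

Yes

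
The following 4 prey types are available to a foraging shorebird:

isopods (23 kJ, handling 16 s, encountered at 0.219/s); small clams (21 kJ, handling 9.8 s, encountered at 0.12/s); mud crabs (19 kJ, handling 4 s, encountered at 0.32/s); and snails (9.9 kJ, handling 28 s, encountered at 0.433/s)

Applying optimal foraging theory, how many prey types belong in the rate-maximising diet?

Rank by E/h (kJ/s): mud crabs 4.75, small clams 2.14, isopods 1.44, snails 0.354. Include each in turn until the next type's E/h falls below the running intake rate.
Rate on top 1: 2.667. small clams: 2.14 < 2.667 → exclude; stop.
Optimal diet: mud crabs — 1 of 4 types.

1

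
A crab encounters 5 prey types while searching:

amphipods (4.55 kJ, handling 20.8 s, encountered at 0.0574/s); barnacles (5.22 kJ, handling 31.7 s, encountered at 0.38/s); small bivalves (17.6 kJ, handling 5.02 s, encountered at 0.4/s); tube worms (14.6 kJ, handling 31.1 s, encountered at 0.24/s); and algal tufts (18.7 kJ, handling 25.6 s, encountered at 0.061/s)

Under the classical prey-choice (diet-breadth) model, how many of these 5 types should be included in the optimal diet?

1

Rank by E/h (kJ/s): small bivalves 3.51, algal tufts 0.73, tube worms 0.469, amphipods 0.219, barnacles 0.165. Include each in turn until the next type's E/h falls below the running intake rate.
Rate on top 1: 2.34. algal tufts: 0.73 < 2.34 → exclude; stop.
Optimal diet: small bivalves — 1 of 5 types.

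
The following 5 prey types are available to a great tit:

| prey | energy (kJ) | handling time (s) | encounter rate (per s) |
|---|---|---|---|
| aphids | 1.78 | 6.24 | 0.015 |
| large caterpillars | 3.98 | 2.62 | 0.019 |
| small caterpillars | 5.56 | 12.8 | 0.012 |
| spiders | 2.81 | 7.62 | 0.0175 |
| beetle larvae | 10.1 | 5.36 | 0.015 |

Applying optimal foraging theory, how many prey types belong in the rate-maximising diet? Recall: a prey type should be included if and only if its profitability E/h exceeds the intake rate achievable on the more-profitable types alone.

5

E/h in descending order: beetle larvae 1.88, large caterpillars 1.52, small caterpillars 0.434, spiders 0.369, aphids 0.285 kJ/s. The optimal diet is the largest prefix of this list for which every included type satisfies E_i/h_i > R on the types above it.
Rate on top 1: 0.1402. large caterpillars: 1.52 > 0.1402 → include.
Rate on top 2: 0.201. small caterpillars: 0.434 > 0.201 → include.
Rate on top 3: 0.2289. spiders: 0.369 > 0.2289 → include.
Rate on top 4: 0.242. aphids: 0.285 > 0.242 → include.
Optimal diet: beetle larvae, large caterpillars, small caterpillars, spiders, aphids — 5 of 5 types.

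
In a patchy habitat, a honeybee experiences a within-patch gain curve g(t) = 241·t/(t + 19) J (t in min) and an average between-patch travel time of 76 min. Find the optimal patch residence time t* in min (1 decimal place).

38.0 min

Maximise g(t)/(T+t): set derivative to zero → g'(t)(T+t) = g(t).
g'(t) = 241·19/(t + 19)². Setting 241·19/(t+19)² = 241t/[(t+19)(76+t)] gives 19(76+t) = t(t+19), so t² = 19×76 = 1444.
t* = √1444 = 38 min.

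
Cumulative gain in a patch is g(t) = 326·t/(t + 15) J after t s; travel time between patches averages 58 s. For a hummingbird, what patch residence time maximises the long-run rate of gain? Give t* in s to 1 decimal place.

By the marginal value theorem, leave when the instantaneous gain rate g'(t) equals the habitat-wide average g(t)/(T + t).
g'(t) = 326·15/(t + 15)². Setting 326·15/(t+15)² = 326t/[(t+15)(58+t)] gives 15(58+t) = t(t+15), so t² = 15×58 = 870.
t* = √870 = 29.5 s.

29.5 s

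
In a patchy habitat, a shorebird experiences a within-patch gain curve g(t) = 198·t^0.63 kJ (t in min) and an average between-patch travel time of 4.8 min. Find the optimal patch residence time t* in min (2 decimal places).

Optimal t* satisfies g'(t*) = g(t*)/(T + t*).
g'(t) = 0.63·198·t^-0.37. Setting 0.63·198·t^-0.37 = 198·t^0.63/(4.8+t) gives 0.63(4.8+t) = t, so 0.37·t = 0.63×4.8.
t* = 0.63×4.8/0.37 = 8.173 min.

8.17 min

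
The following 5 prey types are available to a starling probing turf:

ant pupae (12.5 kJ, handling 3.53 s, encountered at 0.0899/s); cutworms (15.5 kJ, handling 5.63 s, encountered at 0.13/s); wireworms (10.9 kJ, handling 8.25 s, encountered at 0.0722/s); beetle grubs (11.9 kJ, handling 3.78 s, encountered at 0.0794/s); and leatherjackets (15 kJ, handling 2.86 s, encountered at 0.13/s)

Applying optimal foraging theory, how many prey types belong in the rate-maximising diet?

4

Rank by E/h (kJ/s): leatherjackets 5.24, ant pupae 3.54, beetle grubs 3.15, cutworms 2.75, wireworms 1.32. Include each in turn until the next type's E/h falls below the running intake rate.
Rate on top 1: 1.421. ant pupae: 3.54 > 1.421 → include.
Rate on top 2: 1.82. beetle grubs: 3.15 > 1.82 → include.
Rate on top 3: 2.02. cutworms: 2.75 > 2.02 → include.
Rate on top 4: 2.217. wireworms: 1.32 < 2.217 → exclude; stop.
Optimal diet: leatherjackets, ant pupae, beetle grubs, cutworms — 4 of 5 types.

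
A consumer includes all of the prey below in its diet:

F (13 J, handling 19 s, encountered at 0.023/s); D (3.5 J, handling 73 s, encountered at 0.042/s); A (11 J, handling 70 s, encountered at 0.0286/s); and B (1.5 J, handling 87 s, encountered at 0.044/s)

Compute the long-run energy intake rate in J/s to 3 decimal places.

R = Σλ_iE_i / (1 + Σλ_ih_i)
Numerator: 0.023×13 + 0.042×3.5 + 0.0286×11 + 0.044×1.5 = 0.8266
Denominator: 1 + 0.023×19 + 0.042×73 + 0.0286×70 + 0.044×87 = 10.33
R = 0.8266/10.33 = 0.08 J/s

0.080 J/s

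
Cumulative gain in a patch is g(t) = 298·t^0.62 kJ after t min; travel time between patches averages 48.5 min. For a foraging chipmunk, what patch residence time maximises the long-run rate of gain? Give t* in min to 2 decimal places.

By the marginal value theorem, leave when the instantaneous gain rate g'(t) equals the habitat-wide average g(t)/(T + t).
g'(t) = 0.62·298·t^-0.38. Setting 0.62·298·t^-0.38 = 298·t^0.62/(48.5+t) gives 0.62(48.5+t) = t, so 0.38·t = 0.62×48.5.
t* = 0.62×48.5/0.38 = 79.13 min.

79.13 min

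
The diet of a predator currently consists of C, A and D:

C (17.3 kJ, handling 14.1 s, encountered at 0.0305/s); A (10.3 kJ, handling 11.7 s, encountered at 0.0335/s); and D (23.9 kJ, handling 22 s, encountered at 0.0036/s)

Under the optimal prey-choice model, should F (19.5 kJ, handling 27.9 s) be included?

Yes

Current rate: (0.0305×17.3 + 0.0335×10.3 + 0.0036×23.9)/(1 + 0.0305×14.1 + 0.0335×11.7 + 0.0036×22) = 0.5043 kJ/s.
F: E/h = 19.5/27.9 = 0.6989 kJ/s.
0.6989 > 0.5043, so adding F raises the average — include it.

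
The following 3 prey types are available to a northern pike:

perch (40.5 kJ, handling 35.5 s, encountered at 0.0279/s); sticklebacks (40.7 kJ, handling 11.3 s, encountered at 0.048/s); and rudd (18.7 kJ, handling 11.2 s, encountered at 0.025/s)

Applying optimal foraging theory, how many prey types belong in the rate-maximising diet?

Profitabilities (E/h, kJ/s): sticklebacks 3.6, rudd 1.67, perch 1.14. Add prey in this order while the next type's profitability exceeds the intake rate on those already taken.
Rate on top 1: 1.267. rudd: 1.67 > 1.267 → include.
Rate on top 2: 1.329. perch: 1.14 < 1.329 → exclude; stop.
Optimal diet: sticklebacks, rudd — 2 of 3 types.

2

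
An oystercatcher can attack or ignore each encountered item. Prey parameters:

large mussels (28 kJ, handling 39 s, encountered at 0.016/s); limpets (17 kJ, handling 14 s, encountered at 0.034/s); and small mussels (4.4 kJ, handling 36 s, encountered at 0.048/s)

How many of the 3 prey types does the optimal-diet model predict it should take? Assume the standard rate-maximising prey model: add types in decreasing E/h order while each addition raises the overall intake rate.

2

Profitabilities (E/h, kJ/s): limpets 1.21, large mussels 0.718, small mussels 0.122. Add prey in this order while the next type's profitability exceeds the intake rate on those already taken.
Rate on top 1: 0.3916. large mussels: 0.718 > 0.3916 → include.
Rate on top 2: 0.4886. small mussels: 0.122 < 0.4886 → exclude; stop.
Optimal diet: limpets, large mussels — 2 of 3 types.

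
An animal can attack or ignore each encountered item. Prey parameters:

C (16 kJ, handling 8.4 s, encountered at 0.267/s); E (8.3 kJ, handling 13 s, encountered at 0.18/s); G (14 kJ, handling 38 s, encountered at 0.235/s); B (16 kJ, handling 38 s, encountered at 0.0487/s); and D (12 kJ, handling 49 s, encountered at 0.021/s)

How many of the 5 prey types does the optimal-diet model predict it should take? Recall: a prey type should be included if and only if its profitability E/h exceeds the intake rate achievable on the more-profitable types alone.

Rank by E/h (kJ/s): C 1.9, E 0.638, B 0.421, G 0.368, D 0.245. Include each in turn until the next type's E/h falls below the running intake rate.
Rate on top 1: 1.317. E: 0.638 < 1.317 → exclude; stop.
Optimal diet: C — 1 of 5 types.

1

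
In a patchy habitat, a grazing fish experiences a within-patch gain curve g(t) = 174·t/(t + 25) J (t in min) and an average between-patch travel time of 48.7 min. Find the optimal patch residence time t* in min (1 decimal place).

34.9 min

Maximise g(t)/(T+t): set derivative to zero → g'(t)(T+t) = g(t).
g'(t) = 174·25/(t + 25)². Setting 174·25/(t+25)² = 174t/[(t+25)(48.7+t)] gives 25(48.7+t) = t(t+25), so t² = 25×48.7 = 1218.
t* = √1218 = 34.89 min.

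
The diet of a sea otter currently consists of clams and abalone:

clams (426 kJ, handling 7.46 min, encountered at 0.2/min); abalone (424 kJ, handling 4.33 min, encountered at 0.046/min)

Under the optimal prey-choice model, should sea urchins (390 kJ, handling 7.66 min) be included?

On clams and abalone alone, R = ΣλE/(1+Σλh) = 104.7/2.691 = 38.91 kJ/min.
Profitability of sea urchins: 390/7.66 = 50.91 kJ/min.
50.91 > 38.91, so adding sea urchins raises the average — include it.

Yes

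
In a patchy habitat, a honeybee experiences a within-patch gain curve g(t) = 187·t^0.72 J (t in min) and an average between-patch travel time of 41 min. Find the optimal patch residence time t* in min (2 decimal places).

Maximise g(t)/(T+t): set derivative to zero → g'(t)(T+t) = g(t).
g'(t) = 0.72·187·t^-0.28. Setting 0.72·187·t^-0.28 = 187·t^0.72/(41+t) gives 0.72(41+t) = t, so 0.28·t = 0.72×41.
t* = 0.72×41/0.28 = 105.4 min.

105.43 min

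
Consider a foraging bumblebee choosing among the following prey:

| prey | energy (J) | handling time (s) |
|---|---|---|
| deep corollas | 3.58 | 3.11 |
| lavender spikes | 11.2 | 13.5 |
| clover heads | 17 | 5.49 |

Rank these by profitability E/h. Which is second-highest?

deep corollas

In descending order of E/h:
clover heads: 17/5.49 = 3.1 J/s
deep corollas: 3.58/3.11 = 1.15 J/s
lavender spikes: 11.2/13.5 = 0.83 J/s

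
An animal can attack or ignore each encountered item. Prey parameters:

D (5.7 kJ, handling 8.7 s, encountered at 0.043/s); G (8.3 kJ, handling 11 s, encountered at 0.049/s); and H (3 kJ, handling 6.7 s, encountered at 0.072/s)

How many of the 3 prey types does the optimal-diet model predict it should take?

E/h in descending order: G 0.755, D 0.655, H 0.448 kJ/s. The optimal diet is the largest prefix of this list for which every included type satisfies E_i/h_i > R on the types above it.
Rate on top 1: 0.2643. D: 0.655 > 0.2643 → include.
Rate on top 2: 0.3407. H: 0.448 > 0.3407 → include.
Optimal diet: G, D, H — 3 of 3 types.

3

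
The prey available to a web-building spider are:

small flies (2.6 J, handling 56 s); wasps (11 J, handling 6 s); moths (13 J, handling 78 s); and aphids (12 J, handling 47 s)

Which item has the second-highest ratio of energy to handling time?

aphids

In descending order of E/h:
wasps: 11/6 = 1.83 J/s
aphids: 12/47 = 0.255 J/s
moths: 13/78 = 0.167 J/s
small flies: 2.6/56 = 0.0464 J/s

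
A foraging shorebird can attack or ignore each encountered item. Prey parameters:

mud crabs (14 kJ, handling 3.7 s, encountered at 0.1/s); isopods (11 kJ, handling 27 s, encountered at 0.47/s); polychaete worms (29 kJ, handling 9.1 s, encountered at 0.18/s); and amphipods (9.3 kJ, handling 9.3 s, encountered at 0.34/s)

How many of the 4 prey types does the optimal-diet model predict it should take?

2

Rank by E/h (kJ/s): mud crabs 3.78, polychaete worms 3.19, amphipods 1, isopods 0.407. Include each in turn until the next type's E/h falls below the running intake rate.
Rate on top 1: 1.022. polychaete worms: 3.19 > 1.022 → include.
Rate on top 2: 2.201. amphipods: 1 < 2.201 → exclude; stop.
Optimal diet: mud crabs, polychaete worms — 2 of 4 types.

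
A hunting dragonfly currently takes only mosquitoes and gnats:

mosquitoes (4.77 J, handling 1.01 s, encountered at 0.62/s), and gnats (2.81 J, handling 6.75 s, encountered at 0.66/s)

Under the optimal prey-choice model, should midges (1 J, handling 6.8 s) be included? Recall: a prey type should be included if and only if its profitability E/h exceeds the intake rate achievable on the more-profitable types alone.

No

On mosquitoes and gnats alone, R = ΣλE/(1+Σλh) = 4.812/6.081 = 0.7913 J/s.
Profitability of midges: 1/6.8 = 0.1471 J/s.
Since 0.1471 < R, time spent handling midges is better spent searching.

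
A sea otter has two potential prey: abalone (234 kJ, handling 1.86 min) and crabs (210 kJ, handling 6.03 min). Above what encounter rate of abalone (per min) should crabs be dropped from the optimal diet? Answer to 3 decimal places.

Drop crabs once their profitability E₂/h₂ falls below the rate achievable on abalone alone: E₂/h₂ = λE₁/(1 + λh₁).
Solve for λ: λE₁h₂ = E₂(1 + λh₁) → λ(E₁h₂ − E₂h₁) = E₂ → λ = E₂/(E₁h₂ − E₂h₁).
λ = 210/(234×6.03 − 210×1.86) = 210/1020 = 0.2058 per min.

0.206 per min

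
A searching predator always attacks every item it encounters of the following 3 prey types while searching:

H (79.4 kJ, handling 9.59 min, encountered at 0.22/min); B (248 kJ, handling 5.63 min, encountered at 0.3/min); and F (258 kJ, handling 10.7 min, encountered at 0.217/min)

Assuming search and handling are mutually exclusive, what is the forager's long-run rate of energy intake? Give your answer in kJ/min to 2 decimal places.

Energy encountered per unit search time: 0.22×79.4 + 0.3×248 + 0.217×258 = 147.9 kJ/min.
Handling time per unit search time: 0.22×9.59 + 0.3×5.63 + 0.217×10.7 = 6.121.
Rate = 147.9/(1 + 6.121) = 20.76 kJ/min.

20.76 kJ/min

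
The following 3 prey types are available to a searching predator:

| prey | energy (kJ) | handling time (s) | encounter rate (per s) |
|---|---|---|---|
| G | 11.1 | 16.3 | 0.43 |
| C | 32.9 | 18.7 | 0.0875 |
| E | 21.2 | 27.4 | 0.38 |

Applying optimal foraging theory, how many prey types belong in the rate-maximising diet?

E/h in descending order: C 1.76, E 0.774, G 0.681 kJ/s. The optimal diet is the largest prefix of this list for which every included type satisfies E_i/h_i > R on the types above it.
Rate on top 1: 1.092. E: 0.774 < 1.092 → exclude; stop.
Optimal diet: C — 1 of 3 types.

1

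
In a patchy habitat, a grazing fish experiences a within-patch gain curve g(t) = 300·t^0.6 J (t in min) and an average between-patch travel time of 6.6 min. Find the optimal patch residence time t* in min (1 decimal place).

By the marginal value theorem, leave when the instantaneous gain rate g'(t) equals the habitat-wide average g(t)/(T + t).
g'(t) = 0.6·300·t^-0.4. Setting 0.6·300·t^-0.4 = 300·t^0.6/(6.6+t) gives 0.6(6.6+t) = t, so 0.40·t = 0.6×6.6.
t* = 0.6×6.6/0.40 = 9.9 min.

9.9 min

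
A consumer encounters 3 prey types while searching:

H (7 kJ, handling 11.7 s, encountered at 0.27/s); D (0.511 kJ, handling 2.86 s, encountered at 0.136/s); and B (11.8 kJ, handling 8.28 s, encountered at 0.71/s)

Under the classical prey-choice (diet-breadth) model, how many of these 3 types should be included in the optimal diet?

E/h in descending order: B 1.43, H 0.598, D 0.179 kJ/s. The optimal diet is the largest prefix of this list for which every included type satisfies E_i/h_i > R on the types above it.
Rate on top 1: 1.218. H: 0.598 < 1.218 → exclude; stop.
Optimal diet: B — 1 of 3 types.

1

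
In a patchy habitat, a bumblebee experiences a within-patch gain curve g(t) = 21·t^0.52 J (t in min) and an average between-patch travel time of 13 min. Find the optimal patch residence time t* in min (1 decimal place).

14.1 min

By the marginal value theorem, leave when the instantaneous gain rate g'(t) equals the habitat-wide average g(t)/(T + t).
g'(t) = 0.52·21·t^-0.48. Setting 0.52·21·t^-0.48 = 21·t^0.52/(13+t) gives 0.52(13+t) = t, so 0.48·t = 0.52×13.
t* = 0.52×13/0.48 = 14.08 min.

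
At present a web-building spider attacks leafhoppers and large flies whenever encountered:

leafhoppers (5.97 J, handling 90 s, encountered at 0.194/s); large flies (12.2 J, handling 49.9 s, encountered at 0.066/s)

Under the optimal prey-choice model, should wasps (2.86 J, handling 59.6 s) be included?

Intake rate on the current diet: R = (0.194×5.97 + 0.066×12.2) / (1 + 0.194×90 + 0.066×49.9) = 1.963/21.75 = 0.09026 J/s.
wasps: E/h = 2.86/59.6 = 0.04799 J/s.
Since 0.04799 < R, time spent handling wasps is better spent searching.

No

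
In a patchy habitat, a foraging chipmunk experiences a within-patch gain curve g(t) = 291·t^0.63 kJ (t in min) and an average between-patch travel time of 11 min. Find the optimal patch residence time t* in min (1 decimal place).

Optimal t* satisfies g'(t*) = g(t*)/(T + t*).
g'(t) = 0.63·291·t^-0.37. Setting 0.63·291·t^-0.37 = 291·t^0.63/(11+t) gives 0.63(11+t) = t, so 0.37·t = 0.63×11.
t* = 0.63×11/0.37 = 18.73 min.

18.7 min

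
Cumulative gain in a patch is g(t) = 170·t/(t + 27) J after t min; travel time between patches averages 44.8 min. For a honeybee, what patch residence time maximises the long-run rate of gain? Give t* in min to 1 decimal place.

34.8 min

By the marginal value theorem, leave when the instantaneous gain rate g'(t) equals the habitat-wide average g(t)/(T + t).
g'(t) = 170·27/(t + 27)². Setting 170·27/(t+27)² = 170t/[(t+27)(44.8+t)] gives 27(44.8+t) = t(t+27), so t² = 27×44.8 = 1210.
t* = √1210 = 34.78 min.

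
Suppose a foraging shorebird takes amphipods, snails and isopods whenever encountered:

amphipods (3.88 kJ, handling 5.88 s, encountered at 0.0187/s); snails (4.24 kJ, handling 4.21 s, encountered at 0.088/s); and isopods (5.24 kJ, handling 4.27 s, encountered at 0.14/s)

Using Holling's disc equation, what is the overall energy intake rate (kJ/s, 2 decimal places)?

R = Σλ_iE_i / (1 + Σλ_ih_i)
Numerator: 0.0187×3.88 + 0.088×4.24 + 0.14×5.24 = 1.179
Denominator: 1 + 0.0187×5.88 + 0.088×4.21 + 0.14×4.27 = 2.078
R = 1.179/2.078 = 0.5674 kJ/s

0.57 kJ/s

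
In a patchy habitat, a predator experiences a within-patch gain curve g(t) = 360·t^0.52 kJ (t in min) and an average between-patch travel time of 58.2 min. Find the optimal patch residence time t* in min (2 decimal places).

Maximise g(t)/(T+t): set derivative to zero → g'(t)(T+t) = g(t).
g'(t) = 0.52·360·t^-0.48. Setting 0.52·360·t^-0.48 = 360·t^0.52/(58.2+t) gives 0.52(58.2+t) = t, so 0.48·t = 0.52×58.2.
t* = 0.52×58.2/0.48 = 63.05 min.

63.05 min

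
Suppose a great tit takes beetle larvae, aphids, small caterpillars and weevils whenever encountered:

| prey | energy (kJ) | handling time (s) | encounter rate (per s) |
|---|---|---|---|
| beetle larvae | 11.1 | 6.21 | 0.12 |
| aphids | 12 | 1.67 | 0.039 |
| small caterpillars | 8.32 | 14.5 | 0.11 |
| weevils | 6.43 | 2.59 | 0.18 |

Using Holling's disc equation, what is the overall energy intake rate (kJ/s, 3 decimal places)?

R = Σλ_iE_i / (1 + Σλ_ih_i)
Numerator: 0.12×11.1 + 0.039×12 + 0.11×8.32 + 0.18×6.43 = 3.873
Denominator: 1 + 0.12×6.21 + 0.039×1.67 + 0.11×14.5 + 0.18×2.59 = 3.872
R = 3.873/3.872 = 1 kJ/s

1.000 kJ/s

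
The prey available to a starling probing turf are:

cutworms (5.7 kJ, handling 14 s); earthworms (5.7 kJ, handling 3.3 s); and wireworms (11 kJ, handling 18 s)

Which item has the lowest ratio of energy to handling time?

cutworms

In descending order of E/h:
earthworms: 5.7/3.3 = 1.73 kJ/s
wireworms: 11/18 = 0.611 kJ/s
cutworms: 5.7/14 = 0.407 kJ/s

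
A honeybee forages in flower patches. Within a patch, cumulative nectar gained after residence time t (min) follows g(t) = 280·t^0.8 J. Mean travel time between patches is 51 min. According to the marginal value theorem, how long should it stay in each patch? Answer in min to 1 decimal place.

204.0 min

Optimal t* satisfies g'(t*) = g(t*)/(T + t*).
g'(t) = 0.8·280·t^-0.2. Setting 0.8·280·t^-0.2 = 280·t^0.8/(51+t) gives 0.8(51+t) = t, so 0.20·t = 0.8×51.
t* = 0.8×51/0.20 = 204 min.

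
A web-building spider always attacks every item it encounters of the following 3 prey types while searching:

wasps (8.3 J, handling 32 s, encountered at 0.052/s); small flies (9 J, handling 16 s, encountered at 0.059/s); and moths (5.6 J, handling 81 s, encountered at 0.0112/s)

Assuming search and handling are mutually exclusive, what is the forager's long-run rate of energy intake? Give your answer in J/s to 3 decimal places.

0.227 J/s

Energy encountered per unit search time: 0.052×8.3 + 0.059×9 + 0.0112×5.6 = 1.025 J/s.
Handling time per unit search time: 0.052×32 + 0.059×16 + 0.0112×81 = 3.515.
Rate = 1.025/(1 + 3.515) = 0.2271 J/s.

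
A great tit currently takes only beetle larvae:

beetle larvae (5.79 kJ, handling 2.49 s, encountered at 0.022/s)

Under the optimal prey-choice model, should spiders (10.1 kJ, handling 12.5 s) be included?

Current rate: (0.022×5.79)/(1 + 0.022×2.49) = 0.1208 kJ/s.
spiders: E/h = 10.1/12.5 = 0.808 kJ/s.
Since 0.808 > R, including spiders increases the long-run rate.

Yes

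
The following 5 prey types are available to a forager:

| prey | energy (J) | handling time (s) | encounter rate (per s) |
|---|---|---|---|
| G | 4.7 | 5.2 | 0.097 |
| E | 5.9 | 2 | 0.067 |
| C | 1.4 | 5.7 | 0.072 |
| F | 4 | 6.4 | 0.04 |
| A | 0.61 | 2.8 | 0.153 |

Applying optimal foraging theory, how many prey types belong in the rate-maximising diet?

E/h in descending order: E 2.95, G 0.904, F 0.625, C 0.246, A 0.218 J/s. The optimal diet is the largest prefix of this list for which every included type satisfies E_i/h_i > R on the types above it.
Rate on top 1: 0.3486. G: 0.904 > 0.3486 → include.
Rate on top 2: 0.5195. F: 0.625 > 0.5195 → include.
Rate on top 3: 0.5338. C: 0.246 < 0.5338 → exclude; stop.
Optimal diet: E, G, F — 3 of 5 types.

3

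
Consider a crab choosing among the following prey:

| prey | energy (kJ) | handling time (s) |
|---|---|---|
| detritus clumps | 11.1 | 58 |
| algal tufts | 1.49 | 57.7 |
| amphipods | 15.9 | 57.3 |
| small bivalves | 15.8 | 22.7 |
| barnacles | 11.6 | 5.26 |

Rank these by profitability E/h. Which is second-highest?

Profitability E/h (kJ/s): detritus clumps = 11.1/58 = 0.191, algal tufts = 1.49/57.7 = 0.0258, amphipods = 15.9/57.3 = 0.277, small bivalves = 15.8/22.7 = 0.696, barnacles = 11.6/5.26 = 2.21.
Ranked: barnacles > small bivalves > amphipods > detritus clumps > algal tufts.

small bivalves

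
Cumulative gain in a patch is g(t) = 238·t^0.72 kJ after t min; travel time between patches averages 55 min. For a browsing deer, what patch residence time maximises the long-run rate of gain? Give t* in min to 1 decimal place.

Maximise g(t)/(T+t): set derivative to zero → g'(t)(T+t) = g(t).
g'(t) = 0.72·238·t^-0.28. Setting 0.72·238·t^-0.28 = 238·t^0.72/(55+t) gives 0.72(55+t) = t, so 0.28·t = 0.72×55.
t* = 0.72×55/0.28 = 141.4 min.

141.4 min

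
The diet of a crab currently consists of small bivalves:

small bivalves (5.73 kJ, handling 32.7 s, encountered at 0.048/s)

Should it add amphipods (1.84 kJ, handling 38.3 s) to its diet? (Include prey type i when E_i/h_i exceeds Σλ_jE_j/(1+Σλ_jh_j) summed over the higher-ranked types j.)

Current rate: (0.048×5.73)/(1 + 0.048×32.7) = 0.107 kJ/s.
Profitability of amphipods: 1.84/38.3 = 0.04804 kJ/s.
Since 0.04804 < R, time spent handling amphipods is better spent searching.

No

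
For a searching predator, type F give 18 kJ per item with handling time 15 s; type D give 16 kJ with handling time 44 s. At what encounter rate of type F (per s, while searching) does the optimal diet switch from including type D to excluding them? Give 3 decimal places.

0.029 per s

Drop type D once their profitability E₂/h₂ falls below the rate achievable on type F alone: E₂/h₂ = λE₁/(1 + λh₁).
Solve for λ: λE₁h₂ = E₂(1 + λh₁) → λ(E₁h₂ − E₂h₁) = E₂ → λ = E₂/(E₁h₂ − E₂h₁).
λ = 16/(18×44 − 16×15) = 16/552 = 0.02899 per s.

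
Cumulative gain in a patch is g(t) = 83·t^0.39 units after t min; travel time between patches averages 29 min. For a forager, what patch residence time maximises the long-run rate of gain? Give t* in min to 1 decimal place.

18.5 min

Optimal t* satisfies g'(t*) = g(t*)/(T + t*).
g'(t) = 0.39·83·t^-0.61. Setting 0.39·83·t^-0.61 = 83·t^0.39/(29+t) gives 0.39(29+t) = t, so 0.61·t = 0.39×29.
t* = 0.39×29/0.61 = 18.54 min.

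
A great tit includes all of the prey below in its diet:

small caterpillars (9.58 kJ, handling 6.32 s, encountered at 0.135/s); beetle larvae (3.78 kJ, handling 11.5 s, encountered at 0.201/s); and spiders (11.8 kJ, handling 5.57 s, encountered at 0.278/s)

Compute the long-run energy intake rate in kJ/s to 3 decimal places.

0.934 kJ/s

R = Σλ_iE_i / (1 + Σλ_ih_i)
Numerator: 0.135×9.58 + 0.201×3.78 + 0.278×11.8 = 5.333
Denominator: 1 + 0.135×6.32 + 0.201×11.5 + 0.278×5.57 = 5.713
R = 5.333/5.713 = 0.9335 kJ/s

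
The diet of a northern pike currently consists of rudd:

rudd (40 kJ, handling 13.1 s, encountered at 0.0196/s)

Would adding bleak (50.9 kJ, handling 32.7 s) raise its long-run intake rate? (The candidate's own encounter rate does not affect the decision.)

Yes

Current rate: (0.0196×40)/(1 + 0.0196×13.1) = 0.6238 kJ/s.
bleak: E/h = 50.9/32.7 = 1.557 kJ/s.
Since 1.557 > R, including bleak increases the long-run rate.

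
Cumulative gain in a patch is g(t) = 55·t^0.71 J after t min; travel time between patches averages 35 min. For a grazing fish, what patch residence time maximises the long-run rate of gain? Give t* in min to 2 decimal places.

Optimal t* satisfies g'(t*) = g(t*)/(T + t*).
g'(t) = 0.71·55·t^-0.29. Setting 0.71·55·t^-0.29 = 55·t^0.71/(35+t) gives 0.71(35+t) = t, so 0.29·t = 0.71×35.
t* = 0.71×35/0.29 = 85.69 min.

85.69 min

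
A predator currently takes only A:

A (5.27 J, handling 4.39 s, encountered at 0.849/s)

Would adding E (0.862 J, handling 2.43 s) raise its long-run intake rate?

Intake rate on the current diet: R = (0.849×5.27) / (1 + 0.849×4.39) = 4.474/4.727 = 0.9465 J/s.
E: E/h = 0.862/2.43 = 0.3547 J/s.
0.3547 < 0.9465, so adding E would lower the average — exclude it.

No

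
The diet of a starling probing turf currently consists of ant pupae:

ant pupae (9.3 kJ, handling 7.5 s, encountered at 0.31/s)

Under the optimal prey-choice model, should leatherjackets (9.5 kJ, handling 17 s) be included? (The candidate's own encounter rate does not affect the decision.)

Intake rate on the current diet: R = (0.31×9.3) / (1 + 0.31×7.5) = 2.883/3.325 = 0.8671 kJ/s.
Profitability of leatherjackets: 9.5/17 = 0.5588 kJ/s.
Since 0.5588 < R, time spent handling leatherjackets is better spent searching.

No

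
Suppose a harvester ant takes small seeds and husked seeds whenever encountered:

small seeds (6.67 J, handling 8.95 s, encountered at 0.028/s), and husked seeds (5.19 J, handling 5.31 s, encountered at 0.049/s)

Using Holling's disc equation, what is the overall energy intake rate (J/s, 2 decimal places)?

Energy encountered per unit search time: 0.028×6.67 + 0.049×5.19 = 0.4411 J/s.
Handling time per unit search time: 0.028×8.95 + 0.049×5.31 = 0.5108.
Rate = 0.4411/(1 + 0.5108) = 0.2919 J/s.

0.29 J/s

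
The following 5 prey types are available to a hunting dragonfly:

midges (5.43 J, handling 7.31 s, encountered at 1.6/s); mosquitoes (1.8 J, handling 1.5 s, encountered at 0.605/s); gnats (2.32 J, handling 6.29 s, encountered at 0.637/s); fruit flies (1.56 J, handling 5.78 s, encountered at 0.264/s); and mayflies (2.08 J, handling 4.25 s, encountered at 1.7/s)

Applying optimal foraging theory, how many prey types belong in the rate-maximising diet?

E/h in descending order: mosquitoes 1.2, midges 0.743, mayflies 0.489, gnats 0.369, fruit flies 0.27 J/s. The optimal diet is the largest prefix of this list for which every included type satisfies E_i/h_i > R on the types above it.
Rate on top 1: 0.5709. midges: 0.743 > 0.5709 → include.
Rate on top 2: 0.7187. mayflies: 0.489 < 0.7187 → exclude; stop.
Optimal diet: mosquitoes, midges — 2 of 5 types.

2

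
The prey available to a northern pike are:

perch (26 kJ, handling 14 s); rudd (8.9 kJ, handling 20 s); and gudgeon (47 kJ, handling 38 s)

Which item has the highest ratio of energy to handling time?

Profitability E/h (kJ/s): perch = 26/14 = 1.86, rudd = 8.9/20 = 0.445, gudgeon = 47/38 = 1.24.
Ranked: perch > gudgeon > rudd.

perch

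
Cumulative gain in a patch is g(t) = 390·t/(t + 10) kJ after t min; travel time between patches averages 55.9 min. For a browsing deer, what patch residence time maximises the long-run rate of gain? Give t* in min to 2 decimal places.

23.64 min

Optimal t* satisfies g'(t*) = g(t*)/(T + t*).
g'(t) = 390·10/(t + 10)². Setting 390·10/(t+10)² = 390t/[(t+10)(55.9+t)] gives 10(55.9+t) = t(t+10), so t² = 10×55.9 = 559.
t* = √559 = 23.64 min.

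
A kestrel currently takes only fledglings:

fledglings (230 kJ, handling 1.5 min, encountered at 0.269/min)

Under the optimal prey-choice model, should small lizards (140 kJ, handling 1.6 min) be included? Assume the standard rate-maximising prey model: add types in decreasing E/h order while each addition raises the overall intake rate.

Current rate: (0.269×230)/(1 + 0.269×1.5) = 44.08 kJ/min.
Profitability of small lizards: 140/1.6 = 87.5 kJ/min.
87.5 > 44.08, so adding small lizards raises the average — include it.

Yes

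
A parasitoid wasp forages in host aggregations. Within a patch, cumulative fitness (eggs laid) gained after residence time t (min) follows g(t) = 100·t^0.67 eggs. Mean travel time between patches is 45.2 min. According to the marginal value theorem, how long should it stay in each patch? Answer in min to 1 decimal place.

By the marginal value theorem, leave when the instantaneous gain rate g'(t) equals the habitat-wide average g(t)/(T + t).
g'(t) = 0.67·100·t^-0.33. Setting 0.67·100·t^-0.33 = 100·t^0.67/(45.2+t) gives 0.67(45.2+t) = t, so 0.33·t = 0.67×45.2.
t* = 0.67×45.2/0.33 = 91.77 min.

91.8 min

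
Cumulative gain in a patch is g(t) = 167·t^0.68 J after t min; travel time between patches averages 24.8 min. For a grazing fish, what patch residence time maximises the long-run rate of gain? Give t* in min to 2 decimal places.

Optimal t* satisfies g'(t*) = g(t*)/(T + t*).
g'(t) = 0.68·167·t^-0.32. Setting 0.68·167·t^-0.32 = 167·t^0.68/(24.8+t) gives 0.68(24.8+t) = t, so 0.32·t = 0.68×24.8.
t* = 0.68×24.8/0.32 = 52.7 min.

52.70 min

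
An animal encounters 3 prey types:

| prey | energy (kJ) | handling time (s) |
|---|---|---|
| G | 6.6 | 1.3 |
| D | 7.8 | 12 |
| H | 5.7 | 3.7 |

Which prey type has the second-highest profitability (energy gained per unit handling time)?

H

Profitability E/h (kJ/s): G = 6.6/1.3 = 5.08, D = 7.8/12 = 0.65, H = 5.7/3.7 = 1.54.
Ranked: G > H > D.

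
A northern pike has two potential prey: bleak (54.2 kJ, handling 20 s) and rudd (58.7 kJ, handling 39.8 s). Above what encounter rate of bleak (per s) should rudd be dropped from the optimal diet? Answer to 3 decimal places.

0.060 per s

At the threshold, the rate on bleak alone equals the profitability of rudd: λ·54.2/(1 + λ·20) = 58.7/39.8 = 1.475.
Rearranging, λ(54.2 − 1.475×20) = 1.475, so λ = 1.475/24.7 = 0.05971 per s.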